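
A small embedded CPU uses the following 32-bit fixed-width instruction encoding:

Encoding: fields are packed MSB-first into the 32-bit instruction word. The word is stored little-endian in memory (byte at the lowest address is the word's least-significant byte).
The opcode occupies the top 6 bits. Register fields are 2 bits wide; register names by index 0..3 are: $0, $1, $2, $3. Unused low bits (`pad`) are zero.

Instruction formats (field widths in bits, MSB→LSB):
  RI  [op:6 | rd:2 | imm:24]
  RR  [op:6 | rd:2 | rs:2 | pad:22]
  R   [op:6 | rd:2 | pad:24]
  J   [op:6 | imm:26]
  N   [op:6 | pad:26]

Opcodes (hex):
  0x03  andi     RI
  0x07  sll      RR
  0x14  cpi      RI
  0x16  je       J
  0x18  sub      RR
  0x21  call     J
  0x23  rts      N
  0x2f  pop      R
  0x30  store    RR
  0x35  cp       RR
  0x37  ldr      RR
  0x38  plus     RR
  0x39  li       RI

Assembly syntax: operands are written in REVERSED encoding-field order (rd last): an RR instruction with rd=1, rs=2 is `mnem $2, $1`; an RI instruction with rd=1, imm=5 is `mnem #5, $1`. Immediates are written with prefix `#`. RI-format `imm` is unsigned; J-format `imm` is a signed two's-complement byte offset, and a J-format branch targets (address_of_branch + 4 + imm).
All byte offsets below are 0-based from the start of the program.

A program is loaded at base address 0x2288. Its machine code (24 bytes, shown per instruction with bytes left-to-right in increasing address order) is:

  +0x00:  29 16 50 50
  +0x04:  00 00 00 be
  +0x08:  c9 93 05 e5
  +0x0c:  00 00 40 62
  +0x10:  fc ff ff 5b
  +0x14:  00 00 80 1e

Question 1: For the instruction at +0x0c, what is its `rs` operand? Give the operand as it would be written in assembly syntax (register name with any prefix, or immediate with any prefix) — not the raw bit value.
$1

[0c] 00 00 40 62 → 0x62400000
  opcode bits[31:26]=0x18: sub/RR
  rd: (w>>24)&0x3=0x2 → $2
  rs: (w>>22)&0x3=0x1 → $1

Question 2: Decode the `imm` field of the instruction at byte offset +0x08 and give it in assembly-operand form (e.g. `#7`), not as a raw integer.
off 0x08: read c9 93 05 e5 as little → 0xe50593c9
  top 6b → 0x39 → li [RI]
  [25:24] rd=1 = $1
  [23:0] imm=365513 = #365513

#365513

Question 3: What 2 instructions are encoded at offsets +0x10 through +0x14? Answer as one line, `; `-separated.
je #-4; sll $2, $2

[10] fc ff ff 5b → 0x5bfffffc
  top 6b → 0x16 → je [J]
  imm@[25:0]=0x3fffffc (s26→-4) ⇒ #-4
[14] 00 00 80 1e → 0x1e800000
  top 6b → 0x7 → sll [RR]
  rd@[25:24]=0x2 ⇒ $2
  rs@[23:22]=0x2 ⇒ $2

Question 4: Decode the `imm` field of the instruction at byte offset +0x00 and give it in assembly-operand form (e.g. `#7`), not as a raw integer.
#5248553

off 0x00: read 29 16 50 50 as little → 0x50501629
  op=0x50501629>>26=0x14 ⇒ cpi (RI)
  rd: (w>>24)&0x3=0x0 → $0
  imm: (w>>0)&0xffffff=0x501629 → #5248553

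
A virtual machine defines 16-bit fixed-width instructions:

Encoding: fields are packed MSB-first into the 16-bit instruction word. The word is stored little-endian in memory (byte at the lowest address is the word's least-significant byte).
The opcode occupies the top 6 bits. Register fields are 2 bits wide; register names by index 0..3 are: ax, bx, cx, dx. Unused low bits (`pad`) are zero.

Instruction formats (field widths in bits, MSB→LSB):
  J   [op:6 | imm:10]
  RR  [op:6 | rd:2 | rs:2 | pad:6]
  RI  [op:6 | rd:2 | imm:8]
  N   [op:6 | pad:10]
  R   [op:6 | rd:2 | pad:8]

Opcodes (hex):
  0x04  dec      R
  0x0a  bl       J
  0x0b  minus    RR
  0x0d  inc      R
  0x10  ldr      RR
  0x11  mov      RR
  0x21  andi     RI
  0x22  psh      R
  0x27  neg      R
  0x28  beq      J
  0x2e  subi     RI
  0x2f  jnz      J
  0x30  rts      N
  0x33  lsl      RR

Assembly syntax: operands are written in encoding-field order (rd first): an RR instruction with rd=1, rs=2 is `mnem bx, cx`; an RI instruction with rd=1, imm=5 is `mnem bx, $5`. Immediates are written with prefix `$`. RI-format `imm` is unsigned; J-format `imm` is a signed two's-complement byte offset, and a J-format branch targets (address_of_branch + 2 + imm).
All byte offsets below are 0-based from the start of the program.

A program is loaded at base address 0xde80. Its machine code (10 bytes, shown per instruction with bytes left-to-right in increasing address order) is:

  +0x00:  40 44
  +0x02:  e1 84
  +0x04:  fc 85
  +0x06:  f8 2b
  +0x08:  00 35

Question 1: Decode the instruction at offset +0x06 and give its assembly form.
[06] f8 2b → 0x2bf8
  opcode bits[15:10]=0xa: bl/J
  imm: (w>>0)&0x3ff=0x3f8 (s10→-8) → $-8

bl $-8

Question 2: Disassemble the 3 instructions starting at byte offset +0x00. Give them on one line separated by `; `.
mov ax, bx; andi ax, $225; andi bx, $252

[00] 40 44 → 0x4440
  op=0x4440>>10=0x11 ⇒ mov (RR)
  rd@[9:8]=0x0 ⇒ ax
  rs@[7:6]=0x1 ⇒ bx
[02] e1 84 → 0x84e1
  op=0x84e1>>10=0x21 ⇒ andi (RI)
  rd@[9:8]=0x0 ⇒ ax
  imm@[7:0]=0xe1 ⇒ $225
[04] fc 85 → 0x85fc
  op=0x85fc>>10=0x21 ⇒ andi (RI)
  rd@[9:8]=0x1 ⇒ bx
  imm@[7:0]=0xfc ⇒ $252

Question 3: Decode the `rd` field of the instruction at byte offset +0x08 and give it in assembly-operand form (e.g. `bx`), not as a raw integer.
off 0x08: read 00 35 as little → 0x3500
  op=0x3500>>10=0xd ⇒ inc (R)
  rd: (w>>8)&0x3=0x1 → bx

bx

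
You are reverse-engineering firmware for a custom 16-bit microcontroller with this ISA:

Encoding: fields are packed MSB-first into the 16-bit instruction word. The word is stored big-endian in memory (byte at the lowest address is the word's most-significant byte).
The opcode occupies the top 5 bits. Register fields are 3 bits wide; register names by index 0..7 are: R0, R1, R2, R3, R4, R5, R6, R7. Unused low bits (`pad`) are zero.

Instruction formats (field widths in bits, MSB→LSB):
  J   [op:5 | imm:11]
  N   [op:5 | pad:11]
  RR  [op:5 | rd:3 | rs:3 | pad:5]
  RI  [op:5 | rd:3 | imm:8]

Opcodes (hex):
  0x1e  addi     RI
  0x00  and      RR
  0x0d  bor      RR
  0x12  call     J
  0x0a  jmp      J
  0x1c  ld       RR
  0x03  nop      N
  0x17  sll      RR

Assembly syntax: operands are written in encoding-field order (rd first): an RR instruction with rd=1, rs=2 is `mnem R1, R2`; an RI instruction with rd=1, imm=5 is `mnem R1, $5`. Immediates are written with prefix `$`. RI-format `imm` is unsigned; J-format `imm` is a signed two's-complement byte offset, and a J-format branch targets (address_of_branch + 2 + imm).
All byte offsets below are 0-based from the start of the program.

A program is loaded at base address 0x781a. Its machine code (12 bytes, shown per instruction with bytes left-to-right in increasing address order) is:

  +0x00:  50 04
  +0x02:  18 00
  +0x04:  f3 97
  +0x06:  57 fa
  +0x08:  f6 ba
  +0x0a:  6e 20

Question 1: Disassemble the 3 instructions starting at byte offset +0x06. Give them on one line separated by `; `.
[06] 57 fa → 0x57fa
  opcode bits[15:11]=0xa: jmp/J
  [10:0] imm=2042 (s11→-6) = $-6
[08] f6 ba → 0xf6ba
  opcode bits[15:11]=0x1e: addi/RI
  [10:8] rd=6 = R6
  [7:0] imm=186 = $186
[0a] 6e 20 → 0x6e20
  opcode bits[15:11]=0xd: bor/RR
  [10:8] rd=6 = R6
  [7:5] rs=1 = R1

jmp $-6; addi R6, $186; bor R6, R1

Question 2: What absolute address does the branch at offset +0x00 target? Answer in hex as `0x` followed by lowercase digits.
@+00  big-endian(50 04) = 0x5004
  top 5b → 0xa → jmp [J]
  imm@[10:0]=0x4 ⇒ $4
  target = base 0x781a + off 0x00 + 2 + imm 4 = 0x7820

0x7820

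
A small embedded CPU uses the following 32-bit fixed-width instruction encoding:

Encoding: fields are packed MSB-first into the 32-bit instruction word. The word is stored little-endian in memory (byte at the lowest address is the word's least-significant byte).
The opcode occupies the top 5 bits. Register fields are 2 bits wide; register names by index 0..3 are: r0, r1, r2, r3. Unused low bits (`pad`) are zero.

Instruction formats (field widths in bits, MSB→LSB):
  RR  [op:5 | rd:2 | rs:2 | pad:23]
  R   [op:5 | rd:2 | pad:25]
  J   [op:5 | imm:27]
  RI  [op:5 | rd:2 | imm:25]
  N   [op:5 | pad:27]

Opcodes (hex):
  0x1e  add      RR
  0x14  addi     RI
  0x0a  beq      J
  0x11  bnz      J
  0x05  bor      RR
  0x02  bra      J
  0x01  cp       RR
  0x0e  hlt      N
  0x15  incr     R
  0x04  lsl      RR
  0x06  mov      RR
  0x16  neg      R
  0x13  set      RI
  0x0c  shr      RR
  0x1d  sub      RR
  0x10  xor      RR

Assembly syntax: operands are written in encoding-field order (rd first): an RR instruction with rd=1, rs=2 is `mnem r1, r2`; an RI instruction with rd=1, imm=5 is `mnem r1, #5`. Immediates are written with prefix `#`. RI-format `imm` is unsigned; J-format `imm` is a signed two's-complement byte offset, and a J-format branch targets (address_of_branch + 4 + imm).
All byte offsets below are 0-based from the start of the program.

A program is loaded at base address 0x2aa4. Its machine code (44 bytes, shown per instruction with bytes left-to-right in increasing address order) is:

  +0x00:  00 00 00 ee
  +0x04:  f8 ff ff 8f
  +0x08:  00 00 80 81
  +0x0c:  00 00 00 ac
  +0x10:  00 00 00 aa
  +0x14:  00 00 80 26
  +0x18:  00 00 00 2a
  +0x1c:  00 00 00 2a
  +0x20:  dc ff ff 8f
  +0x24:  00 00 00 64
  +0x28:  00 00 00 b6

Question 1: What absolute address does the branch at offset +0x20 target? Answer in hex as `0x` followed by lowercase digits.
0x2aa4

+0x20: dc ff ff 8f ⇒ word 0x8fffffdc (little)
  op=0x8fffffdc>>27=0x11 ⇒ bnz (J)
  [26:0] imm=134217692 (s27→-36) = #-36
  target = base 0x2aa4 + off 0x20 + 4 + imm -36 = 0x2aa4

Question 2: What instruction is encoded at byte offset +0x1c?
bor r1, r0

off 0x1c: read 00 00 00 2a as little → 0x2a000000
  top 5b → 0x5 → bor [RR]
  [26:25] rd=1 = r1
  [24:23] rs=0 = r0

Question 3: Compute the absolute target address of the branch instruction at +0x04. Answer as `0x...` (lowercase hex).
0x2aa4

+0x04: f8 ff ff 8f ⇒ word 0x8ffffff8 (little)
  opcode bits[31:27]=0x11: bnz/J
  imm@[26:0]=0x7fffff8 (s27→-8) ⇒ #-8
  target = base 0x2aa4 + off 0x04 + 4 + imm -8 = 0x2aa4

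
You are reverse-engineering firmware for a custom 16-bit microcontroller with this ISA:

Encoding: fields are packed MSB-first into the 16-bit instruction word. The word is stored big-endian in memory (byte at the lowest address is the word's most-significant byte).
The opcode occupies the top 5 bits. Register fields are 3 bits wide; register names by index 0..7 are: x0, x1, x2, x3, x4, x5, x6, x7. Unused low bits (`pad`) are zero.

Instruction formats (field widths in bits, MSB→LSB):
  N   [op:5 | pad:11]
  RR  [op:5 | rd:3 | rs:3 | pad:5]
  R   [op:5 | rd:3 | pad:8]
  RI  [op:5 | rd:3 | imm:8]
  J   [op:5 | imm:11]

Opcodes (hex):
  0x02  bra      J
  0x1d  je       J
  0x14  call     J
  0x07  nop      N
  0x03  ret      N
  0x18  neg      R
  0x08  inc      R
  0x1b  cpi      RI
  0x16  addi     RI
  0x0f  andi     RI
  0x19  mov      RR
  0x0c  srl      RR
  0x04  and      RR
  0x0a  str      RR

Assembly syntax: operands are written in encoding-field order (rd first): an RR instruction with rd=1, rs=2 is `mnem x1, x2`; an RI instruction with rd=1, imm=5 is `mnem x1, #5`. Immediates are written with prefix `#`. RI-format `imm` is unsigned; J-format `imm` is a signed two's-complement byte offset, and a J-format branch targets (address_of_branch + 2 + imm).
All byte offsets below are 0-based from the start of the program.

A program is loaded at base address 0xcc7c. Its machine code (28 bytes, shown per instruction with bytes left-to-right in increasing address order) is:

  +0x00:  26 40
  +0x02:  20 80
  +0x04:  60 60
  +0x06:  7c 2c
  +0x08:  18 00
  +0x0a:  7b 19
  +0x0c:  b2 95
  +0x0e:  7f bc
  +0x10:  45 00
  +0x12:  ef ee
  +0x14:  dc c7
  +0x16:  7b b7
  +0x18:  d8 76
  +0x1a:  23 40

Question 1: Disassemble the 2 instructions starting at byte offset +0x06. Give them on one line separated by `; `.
[06] 7c 2c → 0x7c2c
  opcode bits[15:11]=0xf: andi/RI
  [10:8] rd=4 = x4
  [7:0] imm=44 = #44
[08] 18 00 → 0x1800
  opcode bits[15:11]=0x3: ret/N

andi x4, #44; ret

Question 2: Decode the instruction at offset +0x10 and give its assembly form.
inc x5

[10] 45 00 → 0x4500
  opcode bits[15:11]=0x8: inc/R
  rd@[10:8]=0x5 ⇒ x5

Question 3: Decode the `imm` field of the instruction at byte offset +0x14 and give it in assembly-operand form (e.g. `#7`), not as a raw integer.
#199

@+14  big-endian(dc c7) = 0xdcc7
  top 5b → 0x1b → cpi [RI]
  [10:8] rd=4 = x4
  [7:0] imm=199 = #199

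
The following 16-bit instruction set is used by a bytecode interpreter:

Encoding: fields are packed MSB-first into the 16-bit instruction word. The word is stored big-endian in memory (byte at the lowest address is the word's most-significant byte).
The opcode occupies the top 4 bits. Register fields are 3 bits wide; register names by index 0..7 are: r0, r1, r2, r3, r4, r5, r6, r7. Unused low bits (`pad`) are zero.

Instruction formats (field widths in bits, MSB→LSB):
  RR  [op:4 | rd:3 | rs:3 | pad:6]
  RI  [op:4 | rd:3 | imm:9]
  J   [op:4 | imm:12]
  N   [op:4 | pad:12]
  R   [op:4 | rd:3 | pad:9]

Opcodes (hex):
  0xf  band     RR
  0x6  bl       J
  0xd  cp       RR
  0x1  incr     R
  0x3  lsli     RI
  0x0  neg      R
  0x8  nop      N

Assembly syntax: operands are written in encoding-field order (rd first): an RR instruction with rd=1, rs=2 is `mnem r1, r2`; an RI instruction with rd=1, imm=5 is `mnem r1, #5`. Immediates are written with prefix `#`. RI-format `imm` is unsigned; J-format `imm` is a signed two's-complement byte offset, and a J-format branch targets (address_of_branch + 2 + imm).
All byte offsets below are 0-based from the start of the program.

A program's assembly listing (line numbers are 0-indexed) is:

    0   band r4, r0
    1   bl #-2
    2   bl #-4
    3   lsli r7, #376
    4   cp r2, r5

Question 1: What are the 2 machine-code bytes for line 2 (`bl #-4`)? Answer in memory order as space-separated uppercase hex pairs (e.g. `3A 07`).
6F FC

L2: bl op=0x6:4|imm=-4:12 ⇒ 0x6ffc ⇒ big 6f fc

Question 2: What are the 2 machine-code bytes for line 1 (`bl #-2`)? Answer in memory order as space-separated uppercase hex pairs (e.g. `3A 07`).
1. bl fields op=0x6:4|imm=-2:12 → word 6ffeh → 6f fe

6F FE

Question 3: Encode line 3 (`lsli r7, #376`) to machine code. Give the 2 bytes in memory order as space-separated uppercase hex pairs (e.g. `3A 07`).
L3: lsli op=0x3:4|rd=7:3|imm=376:9 ⇒ 0x3f78 ⇒ big 3f 78

3F 78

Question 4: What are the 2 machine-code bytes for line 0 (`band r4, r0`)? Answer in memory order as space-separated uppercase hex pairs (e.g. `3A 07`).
F8 00

0. band fields op=0xf:4|rd=4:3|rs=0:3|pad=0:6 → word f800h → f8 00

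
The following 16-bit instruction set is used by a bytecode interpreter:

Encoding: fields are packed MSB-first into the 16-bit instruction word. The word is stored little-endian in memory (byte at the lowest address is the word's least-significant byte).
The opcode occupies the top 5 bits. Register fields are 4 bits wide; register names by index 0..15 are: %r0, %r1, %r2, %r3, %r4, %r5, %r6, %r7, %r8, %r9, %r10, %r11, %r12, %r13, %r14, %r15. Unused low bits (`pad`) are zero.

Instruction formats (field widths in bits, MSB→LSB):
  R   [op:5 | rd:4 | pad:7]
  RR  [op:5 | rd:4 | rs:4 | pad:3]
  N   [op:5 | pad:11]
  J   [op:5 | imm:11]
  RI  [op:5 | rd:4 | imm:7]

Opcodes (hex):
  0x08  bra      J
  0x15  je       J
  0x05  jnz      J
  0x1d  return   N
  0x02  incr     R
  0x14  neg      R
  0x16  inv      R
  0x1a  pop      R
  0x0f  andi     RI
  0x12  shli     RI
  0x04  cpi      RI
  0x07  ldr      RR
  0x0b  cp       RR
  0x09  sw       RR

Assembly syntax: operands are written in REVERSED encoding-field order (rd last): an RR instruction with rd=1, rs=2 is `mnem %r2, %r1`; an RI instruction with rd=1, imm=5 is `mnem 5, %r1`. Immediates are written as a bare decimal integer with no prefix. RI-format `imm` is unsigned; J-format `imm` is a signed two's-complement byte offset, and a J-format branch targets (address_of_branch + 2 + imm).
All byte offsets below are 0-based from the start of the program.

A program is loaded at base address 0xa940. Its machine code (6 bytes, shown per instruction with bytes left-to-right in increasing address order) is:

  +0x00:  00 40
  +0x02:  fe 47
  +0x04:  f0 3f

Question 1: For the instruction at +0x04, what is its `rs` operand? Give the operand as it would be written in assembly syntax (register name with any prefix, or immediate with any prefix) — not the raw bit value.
off 0x04: read f0 3f as little → 0x3ff0
  op=0x3ff0>>11=0x7 ⇒ ldr (RR)
  [10:7] rd=15 = %r15
  [6:3] rs=14 = %r14

%r14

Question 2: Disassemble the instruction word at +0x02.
[02] fe 47 → 0x47fe
  top 5b → 0x8 → bra [J]
  [10:0] imm=2046 (s11→-2) = -2

bra -2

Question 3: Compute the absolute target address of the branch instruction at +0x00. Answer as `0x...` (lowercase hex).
0xa942

off 0x00: read 00 40 as little → 0x4000
  top 5b → 0x8 → bra [J]
  [10:0] imm=0 = 0
  target = base 0xa940 + off 0x00 + 2 + imm 0 = 0xa942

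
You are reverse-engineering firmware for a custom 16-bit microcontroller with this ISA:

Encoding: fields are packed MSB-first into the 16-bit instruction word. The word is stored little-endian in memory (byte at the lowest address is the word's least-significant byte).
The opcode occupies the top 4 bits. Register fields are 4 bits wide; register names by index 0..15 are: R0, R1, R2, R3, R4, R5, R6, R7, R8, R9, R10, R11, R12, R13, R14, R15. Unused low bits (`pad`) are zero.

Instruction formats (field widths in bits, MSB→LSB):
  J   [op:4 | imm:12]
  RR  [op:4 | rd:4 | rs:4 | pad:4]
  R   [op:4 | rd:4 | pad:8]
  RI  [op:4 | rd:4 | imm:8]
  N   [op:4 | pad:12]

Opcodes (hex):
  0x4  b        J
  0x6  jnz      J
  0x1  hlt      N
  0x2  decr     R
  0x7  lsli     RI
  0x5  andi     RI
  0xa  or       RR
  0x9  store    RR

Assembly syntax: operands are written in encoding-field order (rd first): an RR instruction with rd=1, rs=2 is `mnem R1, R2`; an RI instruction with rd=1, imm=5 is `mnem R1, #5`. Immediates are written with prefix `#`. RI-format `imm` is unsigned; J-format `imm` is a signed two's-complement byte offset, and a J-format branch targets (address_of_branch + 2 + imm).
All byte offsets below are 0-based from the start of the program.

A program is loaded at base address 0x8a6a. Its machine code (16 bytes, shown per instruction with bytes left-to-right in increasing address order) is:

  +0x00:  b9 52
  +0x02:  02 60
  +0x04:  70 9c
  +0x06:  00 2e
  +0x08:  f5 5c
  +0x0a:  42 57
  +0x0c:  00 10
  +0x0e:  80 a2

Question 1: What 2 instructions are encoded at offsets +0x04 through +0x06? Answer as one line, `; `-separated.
[04] 70 9c → 0x9c70
  op=0x9c70>>12=0x9 ⇒ store (RR)
  rd: (w>>8)&0xf=0xc → R12
  rs: (w>>4)&0xf=0x7 → R7
[06] 00 2e → 0x2e00
  op=0x2e00>>12=0x2 ⇒ decr (R)
  rd: (w>>8)&0xf=0xe → R14

store R12, R7; decr R14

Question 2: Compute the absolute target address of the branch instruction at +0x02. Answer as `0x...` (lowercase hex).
0x8a70

+0x02: 02 60 ⇒ word 0x6002 (little)
  op=0x6002>>12=0x6 ⇒ jnz (J)
  imm@[11:0]=0x2 ⇒ #2
  target = base 0x8a6a + off 0x02 + 2 + imm 2 = 0x8a70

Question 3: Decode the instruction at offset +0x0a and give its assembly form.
andi R7, #66

[0a] 42 57 → 0x5742
  opcode bits[15:12]=0x5: andi/RI
  rd: (w>>8)&0xf=0x7 → R7
  imm: (w>>0)&0xff=0x42 → #66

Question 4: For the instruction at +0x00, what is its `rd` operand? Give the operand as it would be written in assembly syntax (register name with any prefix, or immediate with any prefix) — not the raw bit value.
off 0x00: read b9 52 as little → 0x52b9
  top 4b → 0x5 → andi [RI]
  rd: (w>>8)&0xf=0x2 → R2
  imm: (w>>0)&0xff=0xb9 → #185

R2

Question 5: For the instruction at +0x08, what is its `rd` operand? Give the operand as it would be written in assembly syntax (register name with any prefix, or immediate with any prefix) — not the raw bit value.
R12

+0x08: f5 5c ⇒ word 0x5cf5 (little)
  opcode bits[15:12]=0x5: andi/RI
  rd@[11:8]=0xc ⇒ R12
  imm@[7:0]=0xf5 ⇒ #245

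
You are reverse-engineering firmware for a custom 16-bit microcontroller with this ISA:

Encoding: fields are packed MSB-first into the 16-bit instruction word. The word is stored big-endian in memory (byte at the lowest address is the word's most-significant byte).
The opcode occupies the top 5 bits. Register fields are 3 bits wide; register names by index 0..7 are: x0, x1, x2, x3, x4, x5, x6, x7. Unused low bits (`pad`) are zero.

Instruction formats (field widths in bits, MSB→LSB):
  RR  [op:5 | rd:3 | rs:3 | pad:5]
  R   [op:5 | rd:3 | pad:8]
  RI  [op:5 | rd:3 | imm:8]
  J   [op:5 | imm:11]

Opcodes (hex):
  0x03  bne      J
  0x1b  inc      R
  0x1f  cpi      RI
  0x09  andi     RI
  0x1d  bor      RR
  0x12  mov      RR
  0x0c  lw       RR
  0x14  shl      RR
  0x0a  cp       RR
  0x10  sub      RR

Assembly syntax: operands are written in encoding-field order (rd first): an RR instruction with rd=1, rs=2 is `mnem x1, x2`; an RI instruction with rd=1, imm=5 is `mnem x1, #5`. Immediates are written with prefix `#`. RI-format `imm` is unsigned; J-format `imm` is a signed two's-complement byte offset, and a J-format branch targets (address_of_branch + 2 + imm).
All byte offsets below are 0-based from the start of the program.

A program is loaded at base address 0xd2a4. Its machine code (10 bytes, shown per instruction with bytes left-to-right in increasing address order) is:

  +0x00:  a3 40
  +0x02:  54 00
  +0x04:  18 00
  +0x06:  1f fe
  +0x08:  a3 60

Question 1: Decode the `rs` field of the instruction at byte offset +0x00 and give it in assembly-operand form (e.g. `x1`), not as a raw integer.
off 0x00: read a3 40 as big → 0xa340
  top 5b → 0x14 → shl [RR]
  rd: (w>>8)&0x7=0x3 → x3
  rs: (w>>5)&0x7=0x2 → x2

x2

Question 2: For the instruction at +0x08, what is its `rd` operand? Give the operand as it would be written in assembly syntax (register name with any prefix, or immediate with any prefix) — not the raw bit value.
@+08  big-endian(a3 60) = 0xa360
  opcode bits[15:11]=0x14: shl/RR
  rd: (w>>8)&0x7=0x3 → x3
  rs: (w>>5)&0x7=0x3 → x3

x3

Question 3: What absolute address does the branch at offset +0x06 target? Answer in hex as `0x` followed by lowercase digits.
off 0x06: read 1f fe as big → 0x1ffe
  opcode bits[15:11]=0x3: bne/J
  imm@[10:0]=0x7fe (s11→-2) ⇒ #-2
  target = base 0xd2a4 + off 0x06 + 2 + imm -2 = 0xd2aa

0xd2aa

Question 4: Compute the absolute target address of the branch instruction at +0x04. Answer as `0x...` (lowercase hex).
0xd2aa

off 0x04: read 18 00 as big → 0x1800
  top 5b → 0x3 → bne [J]
  imm: (w>>0)&0x7ff=0x0 → #0
  target = base 0xd2a4 + off 0x04 + 2 + imm 0 = 0xd2aa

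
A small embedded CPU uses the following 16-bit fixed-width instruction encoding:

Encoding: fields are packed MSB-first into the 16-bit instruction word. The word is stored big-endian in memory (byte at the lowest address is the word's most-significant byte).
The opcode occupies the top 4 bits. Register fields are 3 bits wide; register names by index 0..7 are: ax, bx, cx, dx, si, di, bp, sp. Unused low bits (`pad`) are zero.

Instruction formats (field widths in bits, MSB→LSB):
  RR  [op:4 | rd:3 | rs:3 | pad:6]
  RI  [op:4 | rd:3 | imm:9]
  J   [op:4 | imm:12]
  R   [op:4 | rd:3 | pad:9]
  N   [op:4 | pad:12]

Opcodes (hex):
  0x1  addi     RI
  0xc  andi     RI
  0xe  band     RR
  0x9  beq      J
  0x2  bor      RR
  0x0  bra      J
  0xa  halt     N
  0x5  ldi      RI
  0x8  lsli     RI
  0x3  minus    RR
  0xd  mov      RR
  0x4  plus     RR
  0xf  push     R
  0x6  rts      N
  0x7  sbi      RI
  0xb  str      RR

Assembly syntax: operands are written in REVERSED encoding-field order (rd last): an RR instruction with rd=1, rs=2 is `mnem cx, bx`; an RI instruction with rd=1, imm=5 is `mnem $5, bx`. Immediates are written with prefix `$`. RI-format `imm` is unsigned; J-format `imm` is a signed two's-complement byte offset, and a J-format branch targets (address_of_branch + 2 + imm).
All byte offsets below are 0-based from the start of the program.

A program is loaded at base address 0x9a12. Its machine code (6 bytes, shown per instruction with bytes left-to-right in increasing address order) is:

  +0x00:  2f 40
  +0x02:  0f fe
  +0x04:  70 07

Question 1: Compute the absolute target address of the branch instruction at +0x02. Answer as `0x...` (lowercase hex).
+0x02: 0f fe ⇒ word 0x0ffe (big)
  op=0x0ffe>>12=0x0 ⇒ bra (J)
  [11:0] imm=4094 (s12→-2) = $-2
  target = base 0x9a12 + off 0x02 + 2 + imm -2 = 0x9a14

0x9a14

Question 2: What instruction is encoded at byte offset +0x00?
[00] 2f 40 → 0x2f40
  op=0x2f40>>12=0x2 ⇒ bor (RR)
  rd: (w>>9)&0x7=0x7 → sp
  rs: (w>>6)&0x7=0x5 → di

bor di, sp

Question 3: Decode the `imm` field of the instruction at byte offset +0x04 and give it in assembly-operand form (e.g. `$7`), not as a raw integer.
$7

@+04  big-endian(70 07) = 0x7007
  op=0x7007>>12=0x7 ⇒ sbi (RI)
  rd: (w>>9)&0x7=0x0 → ax
  imm: (w>>0)&0x1ff=0x7 → $7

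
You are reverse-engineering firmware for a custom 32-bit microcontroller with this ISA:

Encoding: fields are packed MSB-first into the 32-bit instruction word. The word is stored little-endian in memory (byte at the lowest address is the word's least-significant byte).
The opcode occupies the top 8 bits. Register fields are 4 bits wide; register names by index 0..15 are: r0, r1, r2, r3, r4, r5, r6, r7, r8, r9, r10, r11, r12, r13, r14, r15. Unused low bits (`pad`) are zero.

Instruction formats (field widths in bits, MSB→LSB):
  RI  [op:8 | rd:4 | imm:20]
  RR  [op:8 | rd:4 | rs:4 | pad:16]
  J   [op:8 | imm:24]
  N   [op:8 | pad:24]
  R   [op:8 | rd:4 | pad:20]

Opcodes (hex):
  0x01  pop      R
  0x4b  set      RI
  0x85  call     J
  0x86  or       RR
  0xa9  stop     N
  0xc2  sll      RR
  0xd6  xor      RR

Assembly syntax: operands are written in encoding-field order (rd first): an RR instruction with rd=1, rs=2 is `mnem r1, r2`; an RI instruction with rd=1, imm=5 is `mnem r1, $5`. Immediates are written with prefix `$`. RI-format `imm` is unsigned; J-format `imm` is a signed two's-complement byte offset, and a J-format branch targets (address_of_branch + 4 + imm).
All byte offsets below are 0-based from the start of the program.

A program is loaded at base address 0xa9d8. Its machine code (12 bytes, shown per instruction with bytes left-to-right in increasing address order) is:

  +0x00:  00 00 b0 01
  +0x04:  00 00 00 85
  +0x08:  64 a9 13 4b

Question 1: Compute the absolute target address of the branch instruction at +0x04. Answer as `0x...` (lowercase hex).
0xa9e0

+0x04: 00 00 00 85 ⇒ word 0x85000000 (little)
  opcode bits[31:24]=0x85: call/J
  [23:0] imm=0 = $0
  target = base 0xa9d8 + off 0x04 + 4 + imm 0 = 0xa9e0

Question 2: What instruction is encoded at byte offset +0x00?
off 0x00: read 00 00 b0 01 as little → 0x01b00000
  top 8b → 0x1 → pop [R]
  rd@[23:20]=0xb ⇒ r11

pop r11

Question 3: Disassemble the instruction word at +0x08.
set r1, $239972

@+08  little-endian(64 a9 13 4b) = 0x4b13a964
  op=0x4b13a964>>24=0x4b ⇒ set (RI)
  rd: (w>>20)&0xf=0x1 → r1
  imm: (w>>0)&0xfffff=0x3a964 → $239972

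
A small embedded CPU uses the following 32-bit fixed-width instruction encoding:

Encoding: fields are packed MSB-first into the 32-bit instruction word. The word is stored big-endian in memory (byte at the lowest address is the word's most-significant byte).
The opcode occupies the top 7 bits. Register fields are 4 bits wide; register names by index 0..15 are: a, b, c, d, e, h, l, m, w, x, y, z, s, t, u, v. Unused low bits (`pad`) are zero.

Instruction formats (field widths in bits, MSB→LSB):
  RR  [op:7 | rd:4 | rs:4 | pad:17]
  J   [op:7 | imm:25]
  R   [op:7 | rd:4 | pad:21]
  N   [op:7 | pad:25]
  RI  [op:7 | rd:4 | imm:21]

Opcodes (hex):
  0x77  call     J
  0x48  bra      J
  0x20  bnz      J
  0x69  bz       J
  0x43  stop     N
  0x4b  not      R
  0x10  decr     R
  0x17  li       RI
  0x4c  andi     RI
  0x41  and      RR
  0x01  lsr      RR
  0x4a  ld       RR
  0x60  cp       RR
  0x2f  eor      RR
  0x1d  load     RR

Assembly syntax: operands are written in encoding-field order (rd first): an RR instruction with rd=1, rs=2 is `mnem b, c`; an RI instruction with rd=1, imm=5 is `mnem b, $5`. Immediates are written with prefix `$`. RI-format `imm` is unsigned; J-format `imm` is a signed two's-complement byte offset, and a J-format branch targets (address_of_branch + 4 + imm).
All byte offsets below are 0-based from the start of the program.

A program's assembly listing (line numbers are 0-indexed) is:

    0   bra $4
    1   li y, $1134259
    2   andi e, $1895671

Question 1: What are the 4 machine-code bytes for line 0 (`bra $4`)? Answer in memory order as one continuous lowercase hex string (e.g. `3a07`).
line 0 (bra): pack op=0x48:7|imm=4:25 = 0x90000004; big→ 90 00 00 04

90000004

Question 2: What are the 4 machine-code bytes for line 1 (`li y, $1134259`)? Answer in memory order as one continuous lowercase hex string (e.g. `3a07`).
L1: li op=0x17:7|rd=10:4|imm=1134259:21 ⇒ 0x2f514eb3 ⇒ big 2f 51 4e b3

2f514eb3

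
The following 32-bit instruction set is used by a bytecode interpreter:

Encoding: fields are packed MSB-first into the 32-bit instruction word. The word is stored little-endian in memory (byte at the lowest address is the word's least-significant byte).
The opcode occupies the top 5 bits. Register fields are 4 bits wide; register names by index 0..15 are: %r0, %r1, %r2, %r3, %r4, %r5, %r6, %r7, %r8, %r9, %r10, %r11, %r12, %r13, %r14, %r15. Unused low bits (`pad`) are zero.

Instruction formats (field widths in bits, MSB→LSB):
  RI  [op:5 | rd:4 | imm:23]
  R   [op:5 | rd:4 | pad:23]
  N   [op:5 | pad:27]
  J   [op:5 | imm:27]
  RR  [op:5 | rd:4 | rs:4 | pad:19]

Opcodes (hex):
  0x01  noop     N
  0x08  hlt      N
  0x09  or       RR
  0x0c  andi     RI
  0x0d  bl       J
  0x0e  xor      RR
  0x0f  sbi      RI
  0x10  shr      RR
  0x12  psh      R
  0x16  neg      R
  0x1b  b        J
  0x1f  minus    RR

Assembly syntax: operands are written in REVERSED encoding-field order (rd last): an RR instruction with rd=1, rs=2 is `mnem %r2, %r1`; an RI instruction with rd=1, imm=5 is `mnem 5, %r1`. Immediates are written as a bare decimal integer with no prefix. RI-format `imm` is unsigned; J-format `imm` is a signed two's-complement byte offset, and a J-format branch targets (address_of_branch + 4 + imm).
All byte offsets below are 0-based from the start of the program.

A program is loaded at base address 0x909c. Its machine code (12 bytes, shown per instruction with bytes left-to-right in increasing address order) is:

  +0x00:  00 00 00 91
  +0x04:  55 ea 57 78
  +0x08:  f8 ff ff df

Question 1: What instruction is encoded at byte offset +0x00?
psh %r2

+0x00: 00 00 00 91 ⇒ word 0x91000000 (little)
  op=0x91000000>>27=0x12 ⇒ psh (R)
  rd: (w>>23)&0xf=0x2 → %r2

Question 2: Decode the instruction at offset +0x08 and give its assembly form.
b -8

@+08  little-endian(f8 ff ff df) = 0xdffffff8
  opcode bits[31:27]=0x1b: b/J
  imm@[26:0]=0x7fffff8 (s27→-8) ⇒ -8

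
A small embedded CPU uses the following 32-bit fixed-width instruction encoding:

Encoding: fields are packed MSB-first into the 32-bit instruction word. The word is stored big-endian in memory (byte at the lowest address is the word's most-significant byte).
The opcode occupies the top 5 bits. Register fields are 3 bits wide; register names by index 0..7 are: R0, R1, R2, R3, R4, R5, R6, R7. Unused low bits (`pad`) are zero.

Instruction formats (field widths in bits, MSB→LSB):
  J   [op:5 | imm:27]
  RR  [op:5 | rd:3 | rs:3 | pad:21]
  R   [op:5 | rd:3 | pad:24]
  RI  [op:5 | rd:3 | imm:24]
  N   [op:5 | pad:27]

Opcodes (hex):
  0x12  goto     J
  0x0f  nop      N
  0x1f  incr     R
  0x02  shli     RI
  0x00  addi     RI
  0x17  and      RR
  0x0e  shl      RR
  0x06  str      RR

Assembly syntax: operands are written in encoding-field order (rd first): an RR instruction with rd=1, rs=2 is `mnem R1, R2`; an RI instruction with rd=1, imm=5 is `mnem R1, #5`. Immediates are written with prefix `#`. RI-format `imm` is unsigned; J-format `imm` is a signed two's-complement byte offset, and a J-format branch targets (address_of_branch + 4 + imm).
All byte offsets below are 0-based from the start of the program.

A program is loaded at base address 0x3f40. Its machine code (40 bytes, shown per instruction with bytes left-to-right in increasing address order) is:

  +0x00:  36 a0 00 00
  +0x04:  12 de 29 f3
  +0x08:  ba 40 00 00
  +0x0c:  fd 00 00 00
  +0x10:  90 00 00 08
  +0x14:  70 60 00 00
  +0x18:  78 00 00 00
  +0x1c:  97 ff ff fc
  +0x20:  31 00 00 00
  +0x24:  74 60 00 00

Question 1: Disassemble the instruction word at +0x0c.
incr R5

off 0x0c: read fd 00 00 00 as big → 0xfd000000
  opcode bits[31:27]=0x1f: incr/R
  [26:24] rd=5 = R5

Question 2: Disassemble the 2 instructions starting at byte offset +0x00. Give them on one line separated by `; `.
str R6, R5; shli R2, #14559731

+0x00: 36 a0 00 00 ⇒ word 0x36a00000 (big)
  opcode bits[31:27]=0x6: str/RR
  [26:24] rd=6 = R6
  [23:21] rs=5 = R5
+0x04: 12 de 29 f3 ⇒ word 0x12de29f3 (big)
  opcode bits[31:27]=0x2: shli/RI
  [26:24] rd=2 = R2
  [23:0] imm=14559731 = #14559731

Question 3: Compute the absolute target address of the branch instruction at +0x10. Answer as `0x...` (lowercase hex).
off 0x10: read 90 00 00 08 as big → 0x90000008
  opcode bits[31:27]=0x12: goto/J
  imm@[26:0]=0x8 ⇒ #8
  target = base 0x3f40 + off 0x10 + 4 + imm 8 = 0x3f5c

0x3f5c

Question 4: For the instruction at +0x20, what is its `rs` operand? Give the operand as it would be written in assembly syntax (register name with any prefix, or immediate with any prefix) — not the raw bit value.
R0

off 0x20: read 31 00 00 00 as big → 0x31000000
  top 5b → 0x6 → str [RR]
  [26:24] rd=1 = R1
  [23:21] rs=0 = R0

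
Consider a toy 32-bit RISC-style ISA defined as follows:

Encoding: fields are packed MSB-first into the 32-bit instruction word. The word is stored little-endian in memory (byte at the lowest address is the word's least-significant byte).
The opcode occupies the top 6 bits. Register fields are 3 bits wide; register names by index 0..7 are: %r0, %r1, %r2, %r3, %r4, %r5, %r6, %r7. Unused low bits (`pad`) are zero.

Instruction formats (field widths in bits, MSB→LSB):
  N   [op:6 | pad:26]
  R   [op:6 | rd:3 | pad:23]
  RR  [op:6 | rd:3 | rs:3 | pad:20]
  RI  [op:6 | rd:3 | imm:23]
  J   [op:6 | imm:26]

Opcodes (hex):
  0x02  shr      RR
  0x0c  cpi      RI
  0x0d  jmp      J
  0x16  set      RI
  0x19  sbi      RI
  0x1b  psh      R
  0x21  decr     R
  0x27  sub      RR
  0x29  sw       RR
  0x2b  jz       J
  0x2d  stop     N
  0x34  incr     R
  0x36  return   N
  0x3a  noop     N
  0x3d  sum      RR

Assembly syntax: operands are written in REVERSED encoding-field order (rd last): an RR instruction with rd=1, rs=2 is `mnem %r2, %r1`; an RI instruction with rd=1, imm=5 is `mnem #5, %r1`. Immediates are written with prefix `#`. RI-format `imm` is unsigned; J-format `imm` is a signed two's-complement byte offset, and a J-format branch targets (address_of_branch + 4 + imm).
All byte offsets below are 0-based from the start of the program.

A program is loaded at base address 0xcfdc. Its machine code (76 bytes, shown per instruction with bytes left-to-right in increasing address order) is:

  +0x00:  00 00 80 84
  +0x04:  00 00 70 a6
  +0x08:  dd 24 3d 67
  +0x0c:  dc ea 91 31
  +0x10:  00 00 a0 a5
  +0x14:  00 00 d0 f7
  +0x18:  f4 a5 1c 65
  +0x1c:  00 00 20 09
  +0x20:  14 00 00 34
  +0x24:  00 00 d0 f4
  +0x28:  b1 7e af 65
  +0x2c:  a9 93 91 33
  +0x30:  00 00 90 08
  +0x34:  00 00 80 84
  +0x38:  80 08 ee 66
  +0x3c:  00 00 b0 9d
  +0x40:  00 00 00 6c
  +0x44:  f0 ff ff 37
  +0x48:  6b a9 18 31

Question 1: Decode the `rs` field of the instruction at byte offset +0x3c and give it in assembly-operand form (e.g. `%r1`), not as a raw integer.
%r3

+0x3c: 00 00 b0 9d ⇒ word 0x9db00000 (little)
  op=0x9db00000>>26=0x27 ⇒ sub (RR)
  rd@[25:23]=0x3 ⇒ %r3
  rs@[22:20]=0x3 ⇒ %r3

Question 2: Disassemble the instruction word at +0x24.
sum %r5, %r1

@+24  little-endian(00 00 d0 f4) = 0xf4d00000
  top 6b → 0x3d → sum [RR]
  rd: (w>>23)&0x7=0x1 → %r1
  rs: (w>>20)&0x7=0x5 → %r5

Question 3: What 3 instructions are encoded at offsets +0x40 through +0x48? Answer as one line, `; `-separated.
psh %r0; jmp #-16; cpi #1616235, %r2

@+40  little-endian(00 00 00 6c) = 0x6c000000
  op=0x6c000000>>26=0x1b ⇒ psh (R)
  [25:23] rd=0 = %r0
@+44  little-endian(f0 ff ff 37) = 0x37fffff0
  op=0x37fffff0>>26=0xd ⇒ jmp (J)
  [25:0] imm=67108848 (s26→-16) = #-16
@+48  little-endian(6b a9 18 31) = 0x3118a96b
  op=0x3118a96b>>26=0xc ⇒ cpi (RI)
  [25:23] rd=2 = %r2
  [22:0] imm=1616235 = #1616235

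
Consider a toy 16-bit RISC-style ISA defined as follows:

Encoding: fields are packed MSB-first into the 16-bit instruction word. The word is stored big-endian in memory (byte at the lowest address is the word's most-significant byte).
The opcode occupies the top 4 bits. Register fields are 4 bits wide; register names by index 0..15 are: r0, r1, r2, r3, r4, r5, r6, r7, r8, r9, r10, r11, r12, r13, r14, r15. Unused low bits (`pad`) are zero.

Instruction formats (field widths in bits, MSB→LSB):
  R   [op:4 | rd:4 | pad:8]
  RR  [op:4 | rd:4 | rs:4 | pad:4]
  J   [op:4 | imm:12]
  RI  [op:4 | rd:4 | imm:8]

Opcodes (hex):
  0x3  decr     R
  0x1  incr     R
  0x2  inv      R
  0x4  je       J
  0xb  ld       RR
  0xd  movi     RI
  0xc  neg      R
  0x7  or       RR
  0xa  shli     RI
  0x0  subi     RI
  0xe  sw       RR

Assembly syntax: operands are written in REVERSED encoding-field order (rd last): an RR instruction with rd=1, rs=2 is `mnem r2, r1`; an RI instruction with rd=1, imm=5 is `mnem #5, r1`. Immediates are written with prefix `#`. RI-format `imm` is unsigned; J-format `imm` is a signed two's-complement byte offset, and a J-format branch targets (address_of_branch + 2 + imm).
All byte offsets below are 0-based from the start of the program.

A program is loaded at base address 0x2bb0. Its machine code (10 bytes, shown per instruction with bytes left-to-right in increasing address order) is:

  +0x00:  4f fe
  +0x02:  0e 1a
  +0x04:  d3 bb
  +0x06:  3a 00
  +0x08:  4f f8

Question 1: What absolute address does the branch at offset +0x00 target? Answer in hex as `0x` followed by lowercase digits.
+0x00: 4f fe ⇒ word 0x4ffe (big)
  top 4b → 0x4 → je [J]
  [11:0] imm=4094 (s12→-2) = #-2
  target = base 0x2bb0 + off 0x00 + 2 + imm -2 = 0x2bb0

0x2bb0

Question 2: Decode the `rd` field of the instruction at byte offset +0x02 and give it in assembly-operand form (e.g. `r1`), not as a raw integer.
+0x02: 0e 1a ⇒ word 0x0e1a (big)
  op=0x0e1a>>12=0x0 ⇒ subi (RI)
  rd: (w>>8)&0xf=0xe → r14
  imm: (w>>0)&0xff=0x1a → #26

r14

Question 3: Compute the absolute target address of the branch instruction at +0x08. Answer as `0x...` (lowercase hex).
@+08  big-endian(4f f8) = 0x4ff8
  op=0x4ff8>>12=0x4 ⇒ je (J)
  [11:0] imm=4088 (s12→-8) = #-8
  target = base 0x2bb0 + off 0x08 + 2 + imm -8 = 0x2bb2

0x2bb2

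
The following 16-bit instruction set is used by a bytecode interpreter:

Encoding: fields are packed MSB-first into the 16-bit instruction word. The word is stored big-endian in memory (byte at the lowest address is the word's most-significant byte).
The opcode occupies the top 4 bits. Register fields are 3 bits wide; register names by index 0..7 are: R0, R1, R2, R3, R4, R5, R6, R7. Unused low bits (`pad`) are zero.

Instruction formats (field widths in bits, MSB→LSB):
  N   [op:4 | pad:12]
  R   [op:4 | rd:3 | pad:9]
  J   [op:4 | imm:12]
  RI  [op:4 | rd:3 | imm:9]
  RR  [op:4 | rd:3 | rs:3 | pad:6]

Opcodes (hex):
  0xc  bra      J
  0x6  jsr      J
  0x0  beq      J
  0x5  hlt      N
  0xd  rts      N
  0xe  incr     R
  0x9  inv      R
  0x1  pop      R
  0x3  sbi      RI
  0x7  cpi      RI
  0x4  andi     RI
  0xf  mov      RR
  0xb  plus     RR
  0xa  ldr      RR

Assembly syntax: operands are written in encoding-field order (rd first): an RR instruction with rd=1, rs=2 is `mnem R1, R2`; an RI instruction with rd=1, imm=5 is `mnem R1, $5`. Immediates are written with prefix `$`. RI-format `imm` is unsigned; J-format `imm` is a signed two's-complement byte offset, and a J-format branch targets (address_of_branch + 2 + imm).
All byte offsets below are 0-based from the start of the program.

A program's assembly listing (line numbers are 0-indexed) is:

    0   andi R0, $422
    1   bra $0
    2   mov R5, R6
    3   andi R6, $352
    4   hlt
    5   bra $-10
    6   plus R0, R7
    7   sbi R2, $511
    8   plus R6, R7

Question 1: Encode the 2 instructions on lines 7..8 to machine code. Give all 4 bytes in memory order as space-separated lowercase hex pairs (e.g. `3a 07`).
35 ff bd c0

L7: sbi op=0x3:4|rd=2:3|imm=511:9 ⇒ 0x35ff ⇒ big 35 ff
L8: plus op=0xb:4|rd=6:3|rs=7:3|pad=0:6 ⇒ 0xbdc0 ⇒ big bd c0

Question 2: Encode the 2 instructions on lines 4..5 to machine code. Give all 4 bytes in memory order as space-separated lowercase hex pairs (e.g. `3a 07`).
4. hlt fields op=0x5:4|pad=0:12 → word 5000h → 50 00
5. bra fields op=0xc:4|imm=-10:12 → word cff6h → cf f6

50 00 cf f6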